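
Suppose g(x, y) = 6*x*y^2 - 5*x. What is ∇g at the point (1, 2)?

∂g/∂x = 6*y^2 - 5
∂g/∂y = 12*x*y
∇g = (6*y^2 - 5, 12*x*y)
At (1, 2): (19, 24).

(19, 24)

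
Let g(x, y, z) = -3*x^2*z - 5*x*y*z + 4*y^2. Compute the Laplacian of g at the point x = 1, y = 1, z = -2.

∂²g/∂x² = -6*z
∂²g/∂y² = 8
∂²g/∂z² = 0
∇²g = -6*z + 8
At (1, 1, -2): 20.

20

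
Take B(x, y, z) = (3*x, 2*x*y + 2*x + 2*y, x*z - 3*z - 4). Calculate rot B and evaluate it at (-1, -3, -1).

(0, 1, -4)

(∇×B)₁ = ∂B₃/∂y − ∂B₂/∂z = 0
(∇×B)₂ = ∂B₁/∂z − ∂B₃/∂x = -z
(∇×B)₃ = ∂B₂/∂x − ∂B₁/∂y = 2*y + 2
∇×B = (0, -z, 2*y + 2)
At (-1, -3, -1): (0, 1, -4).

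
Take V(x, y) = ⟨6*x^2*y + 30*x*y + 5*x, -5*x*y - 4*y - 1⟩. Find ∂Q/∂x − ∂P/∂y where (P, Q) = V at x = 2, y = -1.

-79

∂V₂/∂x = -5*y
∂V₁/∂y = 6*x^2 + 30*x
Scalar curl = -6*x^2 - 30*x - 5*y
At (2, -1): -79.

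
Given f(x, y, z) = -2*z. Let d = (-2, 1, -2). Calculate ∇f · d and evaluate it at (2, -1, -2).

4

∂f/∂x = 0
∂f/∂y = 0
∂f/∂z = -2
∇f at (2, -1, -2) = (0, 0, -2)
∇f · d = (0)(-2) + (0)(1) + (-2)(-2) = 4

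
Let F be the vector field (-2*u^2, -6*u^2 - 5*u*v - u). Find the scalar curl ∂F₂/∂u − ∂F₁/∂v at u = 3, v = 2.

-47

∂F₂/∂u = -12*u - 5*v - 1
∂F₁/∂v = 0
Scalar curl = -12*u - 5*v - 1
At (3, 2): -47.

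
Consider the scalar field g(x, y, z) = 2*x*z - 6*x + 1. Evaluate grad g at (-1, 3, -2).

∂g/∂x = 2*z - 6
∂g/∂y = 0
∂g/∂z = 2*x
∇g = (2*z - 6, 0, 2*x)
At (-1, 3, -2): (-10, 0, -2).

(-10, 0, -2)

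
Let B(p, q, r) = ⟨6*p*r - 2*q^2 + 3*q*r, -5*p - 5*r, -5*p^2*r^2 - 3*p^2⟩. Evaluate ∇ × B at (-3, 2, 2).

(5, -150, -3)

(∇×B)₁ = ∂B₃/∂q − ∂B₂/∂r = 5
(∇×B)₂ = ∂B₁/∂r − ∂B₃/∂p = 10*p*r^2 + 12*p + 3*q
(∇×B)₃ = ∂B₂/∂p − ∂B₁/∂q = 4*q - 3*r - 5
∇×B = (5, 10*p*r^2 + 12*p + 3*q, 4*q - 3*r - 5)
At (-3, 2, 2): (5, -150, -3).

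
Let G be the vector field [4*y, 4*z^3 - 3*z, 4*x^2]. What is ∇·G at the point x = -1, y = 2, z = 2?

∂G₁/∂x = 0
∂G₂/∂y = 0
∂G₃/∂z = 0
∇·G = 0
At (-1, 2, 2): 0.

0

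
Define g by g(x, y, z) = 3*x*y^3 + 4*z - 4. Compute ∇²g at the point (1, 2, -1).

∂²g/∂x² = 0
∂²g/∂y² = 18*x*y
∂²g/∂z² = 0
∇²g = 18*x*y
At (1, 2, -1): 36.

36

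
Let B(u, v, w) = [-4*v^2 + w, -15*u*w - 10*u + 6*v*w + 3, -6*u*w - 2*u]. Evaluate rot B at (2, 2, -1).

(18, -3, 21)

(∇×B)₁ = ∂B₃/∂v − ∂B₂/∂w = 15*u - 6*v
(∇×B)₂ = ∂B₁/∂w − ∂B₃/∂u = 6*w + 3
(∇×B)₃ = ∂B₂/∂u − ∂B₁/∂v = 8*v - 15*w - 10
∇×B = (15*u - 6*v, 6*w + 3, 8*v - 15*w - 10)
At (2, 2, -1): (18, -3, 21).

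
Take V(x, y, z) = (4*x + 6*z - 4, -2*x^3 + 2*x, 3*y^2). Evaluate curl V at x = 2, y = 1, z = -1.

(6, 6, -22)

(∇×V)₁ = ∂V₃/∂y − ∂V₂/∂z = 6*y
(∇×V)₂ = ∂V₁/∂z − ∂V₃/∂x = 6
(∇×V)₃ = ∂V₂/∂x − ∂V₁/∂y = -6*x^2 + 2
∇×V = (6*y, 6, -6*x^2 + 2)
At (2, 1, -1): (6, 6, -22).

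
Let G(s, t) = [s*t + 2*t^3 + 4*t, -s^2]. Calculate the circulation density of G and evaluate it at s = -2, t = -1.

∂G₂/∂s = -2*s
∂G₁/∂t = s + 6*t^2 + 4
Scalar curl = -3*s - 6*t^2 - 4
At (-2, -1): -4.

-4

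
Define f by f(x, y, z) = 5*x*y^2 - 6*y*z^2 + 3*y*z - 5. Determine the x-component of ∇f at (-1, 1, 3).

5

(∇f)_1 = ∂f/∂x = 5*y^2
At (-1, 1, 3): 5.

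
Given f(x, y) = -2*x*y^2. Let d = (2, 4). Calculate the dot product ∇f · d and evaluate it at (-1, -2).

∂f/∂x = -2*y^2
∂f/∂y = -4*x*y
∇f at (-1, -2) = (-8, -8)
∇f · d = (-8)(2) + (-8)(4) = -48

-48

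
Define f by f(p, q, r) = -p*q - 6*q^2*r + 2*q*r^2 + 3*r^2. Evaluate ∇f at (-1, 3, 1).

∂f/∂p = -q
∂f/∂q = -p - 12*q*r + 2*r^2
∂f/∂r = -6*q^2 + 4*q*r + 6*r
∇f = (-q, -p - 12*q*r + 2*r^2, -6*q^2 + 4*q*r + 6*r)
At (-1, 3, 1): (-3, -33, -36).

(-3, -33, -36)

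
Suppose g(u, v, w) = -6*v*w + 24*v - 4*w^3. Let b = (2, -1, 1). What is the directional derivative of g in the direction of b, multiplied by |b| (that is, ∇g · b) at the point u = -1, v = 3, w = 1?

-48

∂g/∂u = 0
∂g/∂v = -6*w + 24
∂g/∂w = -6*v - 12*w^2
∇g at (-1, 3, 1) = (0, 18, -30)
∇g · b = (0)(2) + (18)(-1) + (-30)(1) = -48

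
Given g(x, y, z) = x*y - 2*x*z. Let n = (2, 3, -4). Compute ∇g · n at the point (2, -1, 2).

12

∂g/∂x = y - 2*z
∂g/∂y = x
∂g/∂z = -2*x
∇g at (2, -1, 2) = (-5, 2, -4)
∇g · n = (-5)(2) + (2)(3) + (-4)(-4) = 12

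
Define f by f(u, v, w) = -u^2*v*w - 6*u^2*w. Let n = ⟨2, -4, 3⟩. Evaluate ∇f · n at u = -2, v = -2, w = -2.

∂f/∂u = -2*u*v*w - 12*u*w
∂f/∂v = -u^2*w
∂f/∂w = -u^2*v - 6*u^2
∇f at (-2, -2, -2) = (-32, 8, -16)
∇f · n = (-32)(2) + (8)(-4) + (-16)(3) = -144

-144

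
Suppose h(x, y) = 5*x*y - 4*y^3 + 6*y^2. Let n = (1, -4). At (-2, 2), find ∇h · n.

∂h/∂x = 5*y
∂h/∂y = 5*x - 12*y^2 + 12*y
∇h at (-2, 2) = (10, -34)
∇h · n = (10)(1) + (-34)(-4) = 146

146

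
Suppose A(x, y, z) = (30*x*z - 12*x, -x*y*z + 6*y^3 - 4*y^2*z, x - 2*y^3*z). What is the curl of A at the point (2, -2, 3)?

(∇×A)₁ = ∂A₃/∂y − ∂A₂/∂z = x*y - 6*y^2*z + 4*y^2
(∇×A)₂ = ∂A₁/∂z − ∂A₃/∂x = 30*x - 1
(∇×A)₃ = ∂A₂/∂x − ∂A₁/∂y = -y*z
∇×A = (x*y - 6*y^2*z + 4*y^2, 30*x - 1, -y*z)
At (2, -2, 3): (-60, 59, 6).

(-60, 59, 6)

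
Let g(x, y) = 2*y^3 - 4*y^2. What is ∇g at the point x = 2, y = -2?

(0, 40)

∂g/∂x = 0
∂g/∂y = 6*y^2 - 8*y
∇g = (0, 6*y^2 - 8*y)
At (2, -2): (0, 40).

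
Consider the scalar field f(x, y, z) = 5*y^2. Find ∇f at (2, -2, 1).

∂f/∂x = 0
∂f/∂y = 10*y
∂f/∂z = 0
∇f = (0, 10*y, 0)
At (2, -2, 1): (0, -20, 0).

(0, -20, 0)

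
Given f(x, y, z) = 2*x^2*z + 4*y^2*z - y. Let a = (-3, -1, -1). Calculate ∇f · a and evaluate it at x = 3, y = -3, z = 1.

∂f/∂x = 4*x*z
∂f/∂y = 8*y*z - 1
∂f/∂z = 2*x^2 + 4*y^2
∇f at (3, -3, 1) = (12, -25, 54)
∇f · a = (12)(-3) + (-25)(-1) + (54)(-1) = -65

-65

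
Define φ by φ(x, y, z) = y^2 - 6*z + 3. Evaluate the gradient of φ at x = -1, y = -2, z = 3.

(0, -4, -6)

∂φ/∂x = 0
∂φ/∂y = 2*y
∂φ/∂z = -6
∇φ = (0, 2*y, -6)
At (-1, -2, 3): (0, -4, -6).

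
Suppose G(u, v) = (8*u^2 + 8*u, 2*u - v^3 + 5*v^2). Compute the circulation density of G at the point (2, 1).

2

∂G₂/∂u = 2
∂G₁/∂v = 0
Scalar curl = 2
At (2, 1): 2.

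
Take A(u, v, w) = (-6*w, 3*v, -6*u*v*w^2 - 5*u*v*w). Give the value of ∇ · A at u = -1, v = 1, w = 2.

∂A₁/∂u = 0
∂A₂/∂v = 3
∂A₃/∂w = -12*u*v*w - 5*u*v
∇·A = -12*u*v*w - 5*u*v + 3
At (-1, 1, 2): 32.

32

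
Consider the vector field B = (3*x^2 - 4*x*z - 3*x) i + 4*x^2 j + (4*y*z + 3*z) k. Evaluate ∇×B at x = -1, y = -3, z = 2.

(8, 4, -8)

(∇×B)₁ = ∂B₃/∂y − ∂B₂/∂z = 4*z
(∇×B)₂ = ∂B₁/∂z − ∂B₃/∂x = -4*x
(∇×B)₃ = ∂B₂/∂x − ∂B₁/∂y = 8*x
∇×B = (4*z, -4*x, 8*x)
At (-1, -3, 2): (8, 4, -8).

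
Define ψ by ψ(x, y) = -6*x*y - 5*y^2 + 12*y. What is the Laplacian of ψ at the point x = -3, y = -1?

-10

∂²ψ/∂x² = 0
∂²ψ/∂y² = -10
∇²ψ = -10
At (-3, -1): -10.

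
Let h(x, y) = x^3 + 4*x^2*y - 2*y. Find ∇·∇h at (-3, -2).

-34

∂²h/∂x² = 2*(3*x + 4*y)
∂²h/∂y² = 0
∇²h = 6*x + 8*y
At (-3, -2): -34.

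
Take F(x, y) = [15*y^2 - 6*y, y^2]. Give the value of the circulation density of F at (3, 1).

-24

∂F₂/∂x = 0
∂F₁/∂y = 30*y - 6
Scalar curl = -30*y + 6
At (3, 1): -24.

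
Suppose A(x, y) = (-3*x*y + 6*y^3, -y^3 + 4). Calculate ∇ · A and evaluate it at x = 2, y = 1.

∂A₁/∂x = -3*y
∂A₂/∂y = -3*y^2
∇·A = -3*y^2 - 3*y
At (2, 1): -6.

-6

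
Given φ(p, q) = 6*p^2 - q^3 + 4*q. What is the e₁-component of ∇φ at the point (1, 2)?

12

(∇φ)_1 = ∂φ/∂p = 12*p
At (1, 2): 12.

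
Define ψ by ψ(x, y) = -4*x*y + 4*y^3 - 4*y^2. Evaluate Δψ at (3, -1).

-32

∂²ψ/∂x² = 0
∂²ψ/∂y² = 8*(3*y - 1)
∇²ψ = 24*y - 8
At (3, -1): -32.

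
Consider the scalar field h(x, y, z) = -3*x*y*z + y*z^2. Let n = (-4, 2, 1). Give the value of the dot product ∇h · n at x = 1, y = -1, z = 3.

-39

∂h/∂x = -3*y*z
∂h/∂y = -3*x*z + z^2
∂h/∂z = -3*x*y + 2*y*z
∇h at (1, -1, 3) = (9, 0, -3)
∇h · n = (9)(-4) + (0)(2) + (-3)(1) = -39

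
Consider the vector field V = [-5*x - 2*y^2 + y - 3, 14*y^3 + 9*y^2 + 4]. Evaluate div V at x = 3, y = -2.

∂V₁/∂x = -5
∂V₂/∂y = 42*y^2 + 18*y
∇·V = 42*y^2 + 18*y - 5
At (3, -2): 127.

127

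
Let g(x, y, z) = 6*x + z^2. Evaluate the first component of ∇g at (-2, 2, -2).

(∇g)_1 = ∂g/∂x = 6
At (-2, 2, -2): 6.

6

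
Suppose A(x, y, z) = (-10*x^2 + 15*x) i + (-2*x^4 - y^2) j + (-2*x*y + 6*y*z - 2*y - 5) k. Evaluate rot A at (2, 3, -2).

(-18, 6, -64)

(∇×A)₁ = ∂A₃/∂y − ∂A₂/∂z = -2*x + 6*z - 2
(∇×A)₂ = ∂A₁/∂z − ∂A₃/∂x = 2*y
(∇×A)₃ = ∂A₂/∂x − ∂A₁/∂y = -8*x^3
∇×A = (-2*x + 6*z - 2, 2*y, -8*x^3)
At (2, 3, -2): (-18, 6, -64).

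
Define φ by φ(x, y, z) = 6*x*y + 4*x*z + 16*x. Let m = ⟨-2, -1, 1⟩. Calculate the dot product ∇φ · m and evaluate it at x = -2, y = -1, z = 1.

-24

∂φ/∂x = 6*y + 4*z + 16
∂φ/∂y = 6*x
∂φ/∂z = 4*x
∇φ at (-2, -1, 1) = (14, -12, -8)
∇φ · m = (14)(-2) + (-12)(-1) + (-8)(1) = -24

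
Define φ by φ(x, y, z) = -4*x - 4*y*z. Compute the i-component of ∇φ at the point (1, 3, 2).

-4

(∇φ)_1 = ∂φ/∂x = -4
At (1, 3, 2): -4.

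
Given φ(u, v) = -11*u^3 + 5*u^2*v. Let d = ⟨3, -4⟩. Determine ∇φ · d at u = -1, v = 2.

∂φ/∂u = -33*u^2 + 10*u*v
∂φ/∂v = 5*u^2
∇φ at (-1, 2) = (-53, 5)
∇φ · d = (-53)(3) + (5)(-4) = -179

-179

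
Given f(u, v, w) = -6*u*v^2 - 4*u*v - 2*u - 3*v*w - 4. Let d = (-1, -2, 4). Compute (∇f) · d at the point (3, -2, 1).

∂f/∂u = -6*v^2 - 4*v - 2
∂f/∂v = -12*u*v - 4*u - 3*w
∂f/∂w = -3*v
∇f at (3, -2, 1) = (-18, 57, 6)
∇f · d = (-18)(-1) + (57)(-2) + (6)(4) = -72

-72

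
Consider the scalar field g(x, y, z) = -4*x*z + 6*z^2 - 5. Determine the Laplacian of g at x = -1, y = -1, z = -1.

∂²g/∂x² = 0
∂²g/∂y² = 0
∂²g/∂z² = 12
∇²g = 12
At (-1, -1, -1): 12.

12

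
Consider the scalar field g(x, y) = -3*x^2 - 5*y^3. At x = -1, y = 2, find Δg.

-66

∂²g/∂x² = -6
∂²g/∂y² = -30*y
∇²g = -30*y - 6
At (-1, 2): -66.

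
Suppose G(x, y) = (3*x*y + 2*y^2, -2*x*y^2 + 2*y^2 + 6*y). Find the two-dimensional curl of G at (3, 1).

∂G₂/∂x = -2*y^2
∂G₁/∂y = 3*x + 4*y
Scalar curl = -3*x - 2*y^2 - 4*y
At (3, 1): -15.

-15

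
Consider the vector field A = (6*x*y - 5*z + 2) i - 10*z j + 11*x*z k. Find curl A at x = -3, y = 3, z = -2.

(10, 17, 18)

(∇×A)₁ = ∂A₃/∂y − ∂A₂/∂z = 10
(∇×A)₂ = ∂A₁/∂z − ∂A₃/∂x = -11*z - 5
(∇×A)₃ = ∂A₂/∂x − ∂A₁/∂y = -6*x
∇×A = (10, -11*z - 5, -6*x)
At (-3, 3, -2): (10, 17, 18).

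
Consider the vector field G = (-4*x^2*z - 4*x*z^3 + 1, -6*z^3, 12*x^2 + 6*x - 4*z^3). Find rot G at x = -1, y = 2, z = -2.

(72, 62, 0)

(∇×G)₁ = ∂G₃/∂y − ∂G₂/∂z = 18*z^2
(∇×G)₂ = ∂G₁/∂z − ∂G₃/∂x = -4*x^2 - 12*x*z^2 - 24*x - 6
(∇×G)₃ = ∂G₂/∂x − ∂G₁/∂y = 0
∇×G = (18*z^2, -4*x^2 - 12*x*z^2 - 24*x - 6, 0)
At (-1, 2, -2): (72, 62, 0).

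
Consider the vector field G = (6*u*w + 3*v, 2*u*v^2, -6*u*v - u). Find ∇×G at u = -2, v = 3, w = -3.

(∇×G)₁ = ∂G₃/∂v − ∂G₂/∂w = -6*u
(∇×G)₂ = ∂G₁/∂w − ∂G₃/∂u = 6*u + 6*v + 1
(∇×G)₃ = ∂G₂/∂u − ∂G₁/∂v = 2*v^2 - 3
∇×G = (-6*u, 6*u + 6*v + 1, 2*v^2 - 3)
At (-2, 3, -3): (12, 7, 15).

(12, 7, 15)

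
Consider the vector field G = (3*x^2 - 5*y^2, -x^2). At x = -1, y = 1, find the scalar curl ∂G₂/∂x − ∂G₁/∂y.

∂G₂/∂x = -2*x
∂G₁/∂y = -10*y
Scalar curl = -2*x + 10*y
At (-1, 1): 12.

12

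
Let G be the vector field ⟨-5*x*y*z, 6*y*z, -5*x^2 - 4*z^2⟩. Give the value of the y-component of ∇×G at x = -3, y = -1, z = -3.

-45

(∇×G)_2 = ∂G₁/∂z − ∂G₃/∂x
= -5*x*y − (-10*x)
= -5*x*y + 10*x
At (-3, -1, -3): -45.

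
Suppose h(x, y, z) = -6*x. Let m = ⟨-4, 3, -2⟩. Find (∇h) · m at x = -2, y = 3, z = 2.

24

∂h/∂x = -6
∂h/∂y = 0
∂h/∂z = 0
∇h at (-2, 3, 2) = (-6, 0, 0)
∇h · m = (-6)(-4) + (0)(3) + (0)(-2) = 24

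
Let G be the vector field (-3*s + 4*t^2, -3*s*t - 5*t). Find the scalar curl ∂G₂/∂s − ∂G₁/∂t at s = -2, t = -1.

11

∂G₂/∂s = -3*t
∂G₁/∂t = 8*t
Scalar curl = -11*t
At (-2, -1): 11.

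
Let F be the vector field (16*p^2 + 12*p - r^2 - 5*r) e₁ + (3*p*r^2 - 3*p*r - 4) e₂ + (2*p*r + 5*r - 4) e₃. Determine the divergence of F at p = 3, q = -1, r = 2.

119

∂F₁/∂p = 32*p + 12
∂F₂/∂q = 0
∂F₃/∂r = 2*p + 5
∇·F = 34*p + 17
At (3, -1, 2): 119.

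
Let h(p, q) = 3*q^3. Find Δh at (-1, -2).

∂²h/∂p² = 0
∂²h/∂q² = 18*q
∇²h = 18*q
At (-1, -2): -36.

-36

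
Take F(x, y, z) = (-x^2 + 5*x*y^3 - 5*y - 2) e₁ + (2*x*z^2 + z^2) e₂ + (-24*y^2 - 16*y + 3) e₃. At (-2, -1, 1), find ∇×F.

(∇×F)₁ = ∂F₃/∂y − ∂F₂/∂z = -4*x*z - 48*y - 2*z - 16
(∇×F)₂ = ∂F₁/∂z − ∂F₃/∂x = 0
(∇×F)₃ = ∂F₂/∂x − ∂F₁/∂y = -15*x*y^2 + 2*z^2 + 5
∇×F = (-4*x*z - 48*y - 2*z - 16, 0, -15*x*y^2 + 2*z^2 + 5)
At (-2, -1, 1): (38, 0, 37).

(38, 0, 37)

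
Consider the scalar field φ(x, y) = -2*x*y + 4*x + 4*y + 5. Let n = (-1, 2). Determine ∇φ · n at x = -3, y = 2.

∂φ/∂x = -2*y + 4
∂φ/∂y = -2*x + 4
∇φ at (-3, 2) = (0, 10)
∇φ · n = (0)(-1) + (10)(2) = 20

20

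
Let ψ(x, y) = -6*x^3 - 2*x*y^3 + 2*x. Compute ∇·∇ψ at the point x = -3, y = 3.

∂²ψ/∂x² = -36*x
∂²ψ/∂y² = -12*x*y
∇²ψ = -12*x*y - 36*x
At (-3, 3): 216.

216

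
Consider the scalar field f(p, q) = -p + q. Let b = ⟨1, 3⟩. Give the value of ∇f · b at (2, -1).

2

∂f/∂p = -1
∂f/∂q = 1
∇f at (2, -1) = (-1, 1)
∇f · b = (-1)(1) + (1)(3) = 2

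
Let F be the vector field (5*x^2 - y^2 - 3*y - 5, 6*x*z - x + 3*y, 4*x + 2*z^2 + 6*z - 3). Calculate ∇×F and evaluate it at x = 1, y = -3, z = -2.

(-6, -4, -16)

(∇×F)₁ = ∂F₃/∂y − ∂F₂/∂z = -6*x
(∇×F)₂ = ∂F₁/∂z − ∂F₃/∂x = -4
(∇×F)₃ = ∂F₂/∂x − ∂F₁/∂y = 2*y + 6*z + 2
∇×F = (-6*x, -4, 2*y + 6*z + 2)
At (1, -3, -2): (-6, -4, -16).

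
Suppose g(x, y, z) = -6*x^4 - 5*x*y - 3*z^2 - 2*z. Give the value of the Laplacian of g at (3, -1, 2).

-654

∂²g/∂x² = -72*x^2
∂²g/∂y² = 0
∂²g/∂z² = -6
∇²g = -72*x^2 - 6
At (3, -1, 2): -654.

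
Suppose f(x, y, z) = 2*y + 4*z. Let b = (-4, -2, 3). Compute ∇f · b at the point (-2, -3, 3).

∂f/∂x = 0
∂f/∂y = 2
∂f/∂z = 4
∇f at (-2, -3, 3) = (0, 2, 4)
∇f · b = (0)(-4) + (2)(-2) + (4)(3) = 8

8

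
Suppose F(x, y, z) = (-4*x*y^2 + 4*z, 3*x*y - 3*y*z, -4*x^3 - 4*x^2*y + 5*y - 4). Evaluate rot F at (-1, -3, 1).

(∇×F)₁ = ∂F₃/∂y − ∂F₂/∂z = -4*x^2 + 3*y + 5
(∇×F)₂ = ∂F₁/∂z − ∂F₃/∂x = 12*x^2 + 8*x*y + 4
(∇×F)₃ = ∂F₂/∂x − ∂F₁/∂y = 8*x*y + 3*y
∇×F = (-4*x^2 + 3*y + 5, 12*x^2 + 8*x*y + 4, 8*x*y + 3*y)
At (-1, -3, 1): (-8, 40, 15).

(-8, 40, 15)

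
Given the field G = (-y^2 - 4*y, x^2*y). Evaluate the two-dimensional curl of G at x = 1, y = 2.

12

∂G₂/∂x = 2*x*y
∂G₁/∂y = -2*y - 4
Scalar curl = 2*x*y + 2*y + 4
At (1, 2): 12.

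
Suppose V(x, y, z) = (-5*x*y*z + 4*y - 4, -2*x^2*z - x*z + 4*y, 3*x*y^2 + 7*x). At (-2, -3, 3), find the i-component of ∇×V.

42

(∇×V)_1 = ∂V₃/∂y − ∂V₂/∂z
= 6*x*y − (-2*x^2 - x)
= 2*x^2 + 6*x*y + x
At (-2, -3, 3): 42.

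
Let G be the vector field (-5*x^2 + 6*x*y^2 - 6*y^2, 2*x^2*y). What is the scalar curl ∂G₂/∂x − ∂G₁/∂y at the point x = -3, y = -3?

-108

∂G₂/∂x = 4*x*y
∂G₁/∂y = 12*x*y - 12*y
Scalar curl = -8*x*y + 12*y
At (-3, -3): -108.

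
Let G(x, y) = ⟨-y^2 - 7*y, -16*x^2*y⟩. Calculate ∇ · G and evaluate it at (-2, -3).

-64

∂G₁/∂x = 0
∂G₂/∂y = -16*x^2
∇·G = -16*x^2
At (-2, -3): -64.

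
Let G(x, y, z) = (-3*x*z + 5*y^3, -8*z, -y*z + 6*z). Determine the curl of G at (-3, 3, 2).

(∇×G)₁ = ∂G₃/∂y − ∂G₂/∂z = -z + 8
(∇×G)₂ = ∂G₁/∂z − ∂G₃/∂x = -3*x
(∇×G)₃ = ∂G₂/∂x − ∂G₁/∂y = -15*y^2
∇×G = (-z + 8, -3*x, -15*y^2)
At (-3, 3, 2): (6, 9, -135).

(6, 9, -135)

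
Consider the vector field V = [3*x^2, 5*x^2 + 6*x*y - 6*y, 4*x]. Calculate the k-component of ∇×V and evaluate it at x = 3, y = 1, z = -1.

(∇×V)_3 = ∂V₂/∂x − ∂V₁/∂y
= 10*x + 6*y − (0)
= 10*x + 6*y
At (3, 1, -1): 36.

36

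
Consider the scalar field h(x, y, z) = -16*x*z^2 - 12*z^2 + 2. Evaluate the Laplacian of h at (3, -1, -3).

∂²h/∂x² = 0
∂²h/∂y² = 0
∂²h/∂z² = -8*(4*x + 3)
∇²h = -32*x - 24
At (3, -1, -3): -120.

-120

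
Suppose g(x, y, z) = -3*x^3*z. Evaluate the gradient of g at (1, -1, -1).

∂g/∂x = -9*x^2*z
∂g/∂y = 0
∂g/∂z = -3*x^3
∇g = (-9*x^2*z, 0, -3*x^3)
At (1, -1, -1): (9, 0, -3).

(9, 0, -3)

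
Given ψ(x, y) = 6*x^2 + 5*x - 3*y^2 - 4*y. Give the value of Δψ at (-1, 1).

6

∂²ψ/∂x² = 12
∂²ψ/∂y² = -6
∇²ψ = 6
At (-1, 1): 6.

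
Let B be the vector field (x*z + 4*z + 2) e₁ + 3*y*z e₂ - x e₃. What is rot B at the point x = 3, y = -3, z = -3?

(∇×B)₁ = ∂B₃/∂y − ∂B₂/∂z = -3*y
(∇×B)₂ = ∂B₁/∂z − ∂B₃/∂x = x + 5
(∇×B)₃ = ∂B₂/∂x − ∂B₁/∂y = 0
∇×B = (-3*y, x + 5, 0)
At (3, -3, -3): (9, 8, 0).

(9, 8, 0)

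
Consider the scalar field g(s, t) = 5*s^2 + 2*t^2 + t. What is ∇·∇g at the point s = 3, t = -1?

14

∂²g/∂s² = 10
∂²g/∂t² = 4
∇²g = 14
At (3, -1): 14.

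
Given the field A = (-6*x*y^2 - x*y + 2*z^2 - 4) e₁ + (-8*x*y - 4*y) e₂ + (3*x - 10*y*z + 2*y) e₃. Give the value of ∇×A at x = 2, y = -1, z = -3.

(32, -15, -14)

(∇×A)₁ = ∂A₃/∂y − ∂A₂/∂z = -10*z + 2
(∇×A)₂ = ∂A₁/∂z − ∂A₃/∂x = 4*z - 3
(∇×A)₃ = ∂A₂/∂x − ∂A₁/∂y = 12*x*y + x - 8*y
∇×A = (-10*z + 2, 4*z - 3, 12*x*y + x - 8*y)
At (2, -1, -3): (32, -15, -14).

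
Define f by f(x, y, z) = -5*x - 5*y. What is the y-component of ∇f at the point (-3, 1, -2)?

(∇f)_2 = ∂f/∂y = -5
At (-3, 1, -2): -5.

-5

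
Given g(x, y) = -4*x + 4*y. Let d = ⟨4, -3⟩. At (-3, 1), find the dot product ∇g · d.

-28

∂g/∂x = -4
∂g/∂y = 4
∇g at (-3, 1) = (-4, 4)
∇g · d = (-4)(4) + (4)(-3) = -28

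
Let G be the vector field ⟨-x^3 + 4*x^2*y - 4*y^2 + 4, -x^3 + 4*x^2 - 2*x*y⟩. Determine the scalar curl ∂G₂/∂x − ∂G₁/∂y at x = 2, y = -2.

∂G₂/∂x = -3*x^2 + 8*x - 2*y
∂G₁/∂y = 4*x^2 - 8*y
Scalar curl = -7*x^2 + 8*x + 6*y
At (2, -2): -24.

-24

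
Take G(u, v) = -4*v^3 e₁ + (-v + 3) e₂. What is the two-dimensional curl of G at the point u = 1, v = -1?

∂G₂/∂u = 0
∂G₁/∂v = -12*v^2
Scalar curl = 12*v^2
At (1, -1): 12.

12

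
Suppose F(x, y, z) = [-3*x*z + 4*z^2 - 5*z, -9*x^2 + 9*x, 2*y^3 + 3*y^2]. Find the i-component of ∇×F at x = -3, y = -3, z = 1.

(∇×F)_1 = ∂F₃/∂y − ∂F₂/∂z
= 6*y^2 + 6*y − (0)
= 6*y^2 + 6*y
At (-3, -3, 1): 36.

36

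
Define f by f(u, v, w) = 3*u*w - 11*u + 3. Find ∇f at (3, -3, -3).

∂f/∂u = 3*w - 11
∂f/∂v = 0
∂f/∂w = 3*u
∇f = (3*w - 11, 0, 3*u)
At (3, -3, -3): (-20, 0, 9).

(-20, 0, 9)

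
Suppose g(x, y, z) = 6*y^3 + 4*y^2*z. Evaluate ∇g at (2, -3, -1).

(0, 186, 36)

∂g/∂x = 0
∂g/∂y = 18*y^2 + 8*y*z
∂g/∂z = 4*y^2
∇g = (0, 18*y^2 + 8*y*z, 4*y^2)
At (2, -3, -1): (0, 186, 36).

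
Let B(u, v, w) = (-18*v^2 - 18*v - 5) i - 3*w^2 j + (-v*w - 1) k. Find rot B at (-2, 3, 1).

(5, 0, 126)

(∇×B)₁ = ∂B₃/∂v − ∂B₂/∂w = 5*w
(∇×B)₂ = ∂B₁/∂w − ∂B₃/∂u = 0
(∇×B)₃ = ∂B₂/∂u − ∂B₁/∂v = 36*v + 18
∇×B = (5*w, 0, 36*v + 18)
At (-2, 3, 1): (5, 0, 126).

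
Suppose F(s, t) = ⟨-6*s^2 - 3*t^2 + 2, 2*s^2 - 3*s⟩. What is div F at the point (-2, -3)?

24

∂F₁/∂s = -12*s
∂F₂/∂t = 0
∇·F = -12*s
At (-2, -3): 24.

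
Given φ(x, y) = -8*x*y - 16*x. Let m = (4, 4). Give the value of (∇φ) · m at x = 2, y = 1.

∂φ/∂x = -8*y - 16
∂φ/∂y = -8*x
∇φ at (2, 1) = (-24, -16)
∇φ · m = (-24)(4) + (-16)(4) = -160

-160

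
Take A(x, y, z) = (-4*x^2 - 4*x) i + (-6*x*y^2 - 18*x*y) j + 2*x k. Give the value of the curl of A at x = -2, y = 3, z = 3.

(∇×A)₁ = ∂A₃/∂y − ∂A₂/∂z = 0
(∇×A)₂ = ∂A₁/∂z − ∂A₃/∂x = -2
(∇×A)₃ = ∂A₂/∂x − ∂A₁/∂y = -6*y^2 - 18*y
∇×A = (0, -2, -6*y^2 - 18*y)
At (-2, 3, 3): (0, -2, -108).

(0, -2, -108)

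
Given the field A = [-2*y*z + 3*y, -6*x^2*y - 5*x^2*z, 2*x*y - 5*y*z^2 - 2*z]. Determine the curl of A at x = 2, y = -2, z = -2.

(∇×A)₁ = ∂A₃/∂y − ∂A₂/∂z = 5*x^2 + 2*x - 5*z^2
(∇×A)₂ = ∂A₁/∂z − ∂A₃/∂x = -4*y
(∇×A)₃ = ∂A₂/∂x − ∂A₁/∂y = -12*x*y - 10*x*z + 2*z - 3
∇×A = (5*x^2 + 2*x - 5*z^2, -4*y, -12*x*y - 10*x*z + 2*z - 3)
At (2, -2, -2): (4, 8, 81).

(4, 8, 81)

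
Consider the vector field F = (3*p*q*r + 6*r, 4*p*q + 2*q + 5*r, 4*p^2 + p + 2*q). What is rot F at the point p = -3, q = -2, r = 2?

(-3, 47, 10)

(∇×F)₁ = ∂F₃/∂q − ∂F₂/∂r = -3
(∇×F)₂ = ∂F₁/∂r − ∂F₃/∂p = 3*p*q - 8*p + 5
(∇×F)₃ = ∂F₂/∂p − ∂F₁/∂q = -3*p*r + 4*q
∇×F = (-3, 3*p*q - 8*p + 5, -3*p*r + 4*q)
At (-3, -2, 2): (-3, 47, 10).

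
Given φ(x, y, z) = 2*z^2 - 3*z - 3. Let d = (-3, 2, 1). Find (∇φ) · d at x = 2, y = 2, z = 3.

∂φ/∂x = 0
∂φ/∂y = 0
∂φ/∂z = 4*z - 3
∇φ at (2, 2, 3) = (0, 0, 9)
∇φ · d = (0)(-3) + (0)(2) + (9)(1) = 9

9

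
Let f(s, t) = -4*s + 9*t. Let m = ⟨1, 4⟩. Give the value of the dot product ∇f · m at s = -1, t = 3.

32

∂f/∂s = -4
∂f/∂t = 9
∇f at (-1, 3) = (-4, 9)
∇f · m = (-4)(1) + (9)(4) = 32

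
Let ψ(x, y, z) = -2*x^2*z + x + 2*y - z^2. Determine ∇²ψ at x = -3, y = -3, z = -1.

2

∂²ψ/∂x² = -4*z
∂²ψ/∂y² = 0
∂²ψ/∂z² = -2
∇²ψ = -4*z - 2
At (-3, -3, -1): 2.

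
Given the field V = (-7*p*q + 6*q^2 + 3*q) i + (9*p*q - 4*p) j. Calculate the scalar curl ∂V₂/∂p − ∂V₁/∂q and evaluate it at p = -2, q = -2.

-15

∂V₂/∂p = 9*q - 4
∂V₁/∂q = -7*p + 12*q + 3
Scalar curl = 7*p - 3*q - 7
At (-2, -2): -15.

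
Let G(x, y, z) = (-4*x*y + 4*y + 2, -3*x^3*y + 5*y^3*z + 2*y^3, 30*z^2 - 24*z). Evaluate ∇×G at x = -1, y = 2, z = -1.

(∇×G)₁ = ∂G₃/∂y − ∂G₂/∂z = -5*y^3
(∇×G)₂ = ∂G₁/∂z − ∂G₃/∂x = 0
(∇×G)₃ = ∂G₂/∂x − ∂G₁/∂y = -9*x^2*y + 4*x - 4
∇×G = (-5*y^3, 0, -9*x^2*y + 4*x - 4)
At (-1, 2, -1): (-40, 0, -26).

(-40, 0, -26)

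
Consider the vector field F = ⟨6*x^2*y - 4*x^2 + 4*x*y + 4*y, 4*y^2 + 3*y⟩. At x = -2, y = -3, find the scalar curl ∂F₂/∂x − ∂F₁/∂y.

-20

∂F₂/∂x = 0
∂F₁/∂y = 6*x^2 + 4*x + 4
Scalar curl = -6*x^2 - 4*x - 4
At (-2, -3): -20.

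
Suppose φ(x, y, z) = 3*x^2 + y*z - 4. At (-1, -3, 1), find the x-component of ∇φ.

-6

(∇φ)_1 = ∂φ/∂x = 6*x
At (-1, -3, 1): -6.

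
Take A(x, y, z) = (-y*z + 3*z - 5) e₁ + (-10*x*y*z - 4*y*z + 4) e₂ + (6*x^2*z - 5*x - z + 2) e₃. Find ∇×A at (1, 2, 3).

(28, -30, -57)

(∇×A)₁ = ∂A₃/∂y − ∂A₂/∂z = 10*x*y + 4*y
(∇×A)₂ = ∂A₁/∂z − ∂A₃/∂x = -12*x*z - y + 8
(∇×A)₃ = ∂A₂/∂x − ∂A₁/∂y = -10*y*z + z
∇×A = (10*x*y + 4*y, -12*x*z - y + 8, -10*y*z + z)
At (1, 2, 3): (28, -30, -57).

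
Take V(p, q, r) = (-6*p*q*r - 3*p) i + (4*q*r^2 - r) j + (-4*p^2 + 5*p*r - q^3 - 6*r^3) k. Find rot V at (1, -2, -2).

(-43, 30, -12)

(∇×V)₁ = ∂V₃/∂q − ∂V₂/∂r = -3*q^2 - 8*q*r + 1
(∇×V)₂ = ∂V₁/∂r − ∂V₃/∂p = -6*p*q + 8*p - 5*r
(∇×V)₃ = ∂V₂/∂p − ∂V₁/∂q = 6*p*r
∇×V = (-3*q^2 - 8*q*r + 1, -6*p*q + 8*p - 5*r, 6*p*r)
At (1, -2, -2): (-43, 30, -12).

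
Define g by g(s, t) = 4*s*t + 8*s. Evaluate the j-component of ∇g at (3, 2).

(∇g)_2 = ∂g/∂t = 4*s
At (3, 2): 12.

12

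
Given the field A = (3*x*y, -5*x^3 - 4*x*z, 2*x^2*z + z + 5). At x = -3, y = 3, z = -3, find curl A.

(-12, -36, -114)

(∇×A)₁ = ∂A₃/∂y − ∂A₂/∂z = 4*x
(∇×A)₂ = ∂A₁/∂z − ∂A₃/∂x = -4*x*z
(∇×A)₃ = ∂A₂/∂x − ∂A₁/∂y = -15*x^2 - 3*x - 4*z
∇×A = (4*x, -4*x*z, -15*x^2 - 3*x - 4*z)
At (-3, 3, -3): (-12, -36, -114).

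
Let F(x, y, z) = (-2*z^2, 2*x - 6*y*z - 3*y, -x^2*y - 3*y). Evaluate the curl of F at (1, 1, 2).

(∇×F)₁ = ∂F₃/∂y − ∂F₂/∂z = -x^2 + 6*y - 3
(∇×F)₂ = ∂F₁/∂z − ∂F₃/∂x = 2*x*y - 4*z
(∇×F)₃ = ∂F₂/∂x − ∂F₁/∂y = 2
∇×F = (-x^2 + 6*y - 3, 2*x*y - 4*z, 2)
At (1, 1, 2): (2, -6, 2).

(2, -6, 2)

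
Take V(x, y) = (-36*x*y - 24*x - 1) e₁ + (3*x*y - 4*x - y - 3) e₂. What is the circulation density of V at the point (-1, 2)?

∂V₂/∂x = 3*y - 4
∂V₁/∂y = -36*x
Scalar curl = 36*x + 3*y - 4
At (-1, 2): -34.

-34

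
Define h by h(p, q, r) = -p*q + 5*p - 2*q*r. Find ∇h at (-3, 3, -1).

∂h/∂p = -q + 5
∂h/∂q = -p - 2*r
∂h/∂r = -2*q
∇h = (-q + 5, -p - 2*r, -2*q)
At (-3, 3, -1): (2, 5, -6).

(2, 5, -6)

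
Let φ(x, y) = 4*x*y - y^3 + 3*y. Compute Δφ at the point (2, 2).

∂²φ/∂x² = 0
∂²φ/∂y² = -6*y
∇²φ = -6*y
At (2, 2): -12.

-12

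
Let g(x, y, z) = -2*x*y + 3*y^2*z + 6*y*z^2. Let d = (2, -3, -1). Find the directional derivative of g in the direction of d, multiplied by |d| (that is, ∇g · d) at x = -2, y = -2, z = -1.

∂g/∂x = -2*y
∂g/∂y = -2*x + 6*y*z + 6*z^2
∂g/∂z = 3*y^2 + 12*y*z
∇g at (-2, -2, -1) = (4, 22, 36)
∇g · d = (4)(2) + (22)(-3) + (36)(-1) = -94

-94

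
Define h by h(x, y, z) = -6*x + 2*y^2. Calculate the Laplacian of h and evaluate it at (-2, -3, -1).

4

∂²h/∂x² = 0
∂²h/∂y² = 4
∂²h/∂z² = 0
∇²h = 4
At (-2, -3, -1): 4.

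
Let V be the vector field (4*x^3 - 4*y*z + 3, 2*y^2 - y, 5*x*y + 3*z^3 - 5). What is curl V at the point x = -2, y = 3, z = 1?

(-10, -27, 4)

(∇×V)₁ = ∂V₃/∂y − ∂V₂/∂z = 5*x
(∇×V)₂ = ∂V₁/∂z − ∂V₃/∂x = -9*y
(∇×V)₃ = ∂V₂/∂x − ∂V₁/∂y = 4*z
∇×V = (5*x, -9*y, 4*z)
At (-2, 3, 1): (-10, -27, 4).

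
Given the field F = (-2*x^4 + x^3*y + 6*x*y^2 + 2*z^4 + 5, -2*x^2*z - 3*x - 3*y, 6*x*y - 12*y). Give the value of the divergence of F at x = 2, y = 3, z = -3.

∂F₁/∂x = -8*x^3 + 3*x^2*y + 6*y^2
∂F₂/∂y = -3
∂F₃/∂z = 0
∇·F = -8*x^3 + 3*x^2*y + 6*y^2 - 3
At (2, 3, -3): 23.

23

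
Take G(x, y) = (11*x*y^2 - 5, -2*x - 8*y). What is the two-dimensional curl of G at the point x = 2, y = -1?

42

∂G₂/∂x = -2
∂G₁/∂y = 22*x*y
Scalar curl = -22*x*y - 2
At (2, -1): 42.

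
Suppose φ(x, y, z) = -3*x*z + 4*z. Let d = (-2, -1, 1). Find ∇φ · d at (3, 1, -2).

-17

∂φ/∂x = -3*z
∂φ/∂y = 0
∂φ/∂z = -3*x + 4
∇φ at (3, 1, -2) = (6, 0, -5)
∇φ · d = (6)(-2) + (0)(-1) + (-5)(1) = -17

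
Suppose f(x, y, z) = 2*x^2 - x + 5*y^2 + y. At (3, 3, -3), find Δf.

∂²f/∂x² = 4
∂²f/∂y² = 10
∂²f/∂z² = 0
∇²f = 14
At (3, 3, -3): 14.

14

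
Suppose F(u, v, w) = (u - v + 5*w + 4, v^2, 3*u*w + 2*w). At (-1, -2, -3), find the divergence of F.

-4

∂F₁/∂u = 1
∂F₂/∂v = 2*v
∂F₃/∂w = 3*u + 2
∇·F = 3*u + 2*v + 3
At (-1, -2, -3): -4.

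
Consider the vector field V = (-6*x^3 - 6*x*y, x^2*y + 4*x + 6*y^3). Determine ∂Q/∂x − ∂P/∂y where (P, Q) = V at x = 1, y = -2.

6

∂V₂/∂x = 2*x*y + 4
∂V₁/∂y = -6*x
Scalar curl = 2*x*y + 6*x + 4
At (1, -2): 6.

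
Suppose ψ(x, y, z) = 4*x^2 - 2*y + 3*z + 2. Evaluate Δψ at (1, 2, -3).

8

∂²ψ/∂x² = 8
∂²ψ/∂y² = 0
∂²ψ/∂z² = 0
∇²ψ = 8
At (1, 2, -3): 8.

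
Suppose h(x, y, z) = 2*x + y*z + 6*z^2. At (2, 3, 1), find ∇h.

(2, 1, 15)

∂h/∂x = 2
∂h/∂y = z
∂h/∂z = y + 12*z
∇h = (2, z, y + 12*z)
At (2, 3, 1): (2, 1, 15).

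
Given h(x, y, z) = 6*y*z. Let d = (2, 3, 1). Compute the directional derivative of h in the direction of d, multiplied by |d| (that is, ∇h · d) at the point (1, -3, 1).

0

∂h/∂x = 0
∂h/∂y = 6*z
∂h/∂z = 6*y
∇h at (1, -3, 1) = (0, 6, -18)
∇h · d = (0)(2) + (6)(3) + (-18)(1) = 0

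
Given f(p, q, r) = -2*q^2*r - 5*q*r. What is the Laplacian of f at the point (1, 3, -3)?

12

∂²f/∂p² = 0
∂²f/∂q² = -4*r
∂²f/∂r² = 0
∇²f = -4*r
At (1, 3, -3): 12.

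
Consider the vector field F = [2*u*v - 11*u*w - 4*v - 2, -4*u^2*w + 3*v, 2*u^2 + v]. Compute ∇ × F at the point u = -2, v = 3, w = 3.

(17, 30, 56)

(∇×F)₁ = ∂F₃/∂v − ∂F₂/∂w = 4*u^2 + 1
(∇×F)₂ = ∂F₁/∂w − ∂F₃/∂u = -15*u
(∇×F)₃ = ∂F₂/∂u − ∂F₁/∂v = -8*u*w - 2*u + 4
∇×F = (4*u^2 + 1, -15*u, -8*u*w - 2*u + 4)
At (-2, 3, 3): (17, 30, 56).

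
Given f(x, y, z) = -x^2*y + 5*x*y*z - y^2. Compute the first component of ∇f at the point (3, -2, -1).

22

(∇f)_1 = ∂f/∂x = -2*x*y + 5*y*z
At (3, -2, -1): 22.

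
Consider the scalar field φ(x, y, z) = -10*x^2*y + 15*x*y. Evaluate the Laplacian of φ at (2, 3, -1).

-60

∂²φ/∂x² = -20*y
∂²φ/∂y² = 0
∂²φ/∂z² = 0
∇²φ = -20*y
At (2, 3, -1): -60.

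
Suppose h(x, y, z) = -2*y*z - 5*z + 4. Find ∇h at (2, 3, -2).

∂h/∂x = 0
∂h/∂y = -2*z
∂h/∂z = -2*y - 5
∇h = (0, -2*z, -2*y - 5)
At (2, 3, -2): (0, 4, -11).

(0, 4, -11)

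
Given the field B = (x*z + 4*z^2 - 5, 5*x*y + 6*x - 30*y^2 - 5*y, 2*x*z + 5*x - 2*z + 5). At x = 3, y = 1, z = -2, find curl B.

(0, -14, 11)

(∇×B)₁ = ∂B₃/∂y − ∂B₂/∂z = 0
(∇×B)₂ = ∂B₁/∂z − ∂B₃/∂x = x + 6*z - 5
(∇×B)₃ = ∂B₂/∂x − ∂B₁/∂y = 5*y + 6
∇×B = (0, x + 6*z - 5, 5*y + 6)
At (3, 1, -2): (0, -14, 11).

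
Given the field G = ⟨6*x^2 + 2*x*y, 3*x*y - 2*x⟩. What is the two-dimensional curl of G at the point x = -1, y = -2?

∂G₂/∂x = 3*y - 2
∂G₁/∂y = 2*x
Scalar curl = -2*x + 3*y - 2
At (-1, -2): -6.

-6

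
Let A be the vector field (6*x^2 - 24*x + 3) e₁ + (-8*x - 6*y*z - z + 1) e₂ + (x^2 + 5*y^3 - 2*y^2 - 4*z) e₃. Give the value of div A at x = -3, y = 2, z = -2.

-52

∂A₁/∂x = 12*x - 24
∂A₂/∂y = -6*z
∂A₃/∂z = -4
∇·A = 12*x - 6*z - 28
At (-3, 2, -2): -52.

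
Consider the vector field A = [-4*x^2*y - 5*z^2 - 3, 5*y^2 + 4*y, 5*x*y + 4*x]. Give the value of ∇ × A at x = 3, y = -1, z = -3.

(∇×A)₁ = ∂A₃/∂y − ∂A₂/∂z = 5*x
(∇×A)₂ = ∂A₁/∂z − ∂A₃/∂x = -5*y - 10*z - 4
(∇×A)₃ = ∂A₂/∂x − ∂A₁/∂y = 4*x^2
∇×A = (5*x, -5*y - 10*z - 4, 4*x^2)
At (3, -1, -3): (15, 31, 36).

(15, 31, 36)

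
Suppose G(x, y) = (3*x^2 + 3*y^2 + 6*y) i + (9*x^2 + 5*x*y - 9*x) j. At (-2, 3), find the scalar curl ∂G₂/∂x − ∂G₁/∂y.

∂G₂/∂x = 18*x + 5*y - 9
∂G₁/∂y = 6*y + 6
Scalar curl = 18*x - y - 15
At (-2, 3): -54.

-54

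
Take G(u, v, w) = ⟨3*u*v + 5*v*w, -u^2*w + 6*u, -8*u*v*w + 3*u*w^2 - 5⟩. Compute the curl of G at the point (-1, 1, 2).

(17, 9, 3)

(∇×G)₁ = ∂G₃/∂v − ∂G₂/∂w = u^2 - 8*u*w
(∇×G)₂ = ∂G₁/∂w − ∂G₃/∂u = 8*v*w + 5*v - 3*w^2
(∇×G)₃ = ∂G₂/∂u − ∂G₁/∂v = -2*u*w - 3*u - 5*w + 6
∇×G = (u^2 - 8*u*w, 8*v*w + 5*v - 3*w^2, -2*u*w - 3*u - 5*w + 6)
At (-1, 1, 2): (17, 9, 3).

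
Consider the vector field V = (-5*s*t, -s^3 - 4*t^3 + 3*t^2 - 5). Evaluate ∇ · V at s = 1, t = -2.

∂V₁/∂s = -5*t
∂V₂/∂t = -12*t^2 + 6*t
∇·V = -12*t^2 + t
At (1, -2): -50.

-50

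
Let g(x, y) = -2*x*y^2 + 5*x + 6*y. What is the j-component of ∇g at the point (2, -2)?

(∇g)_2 = ∂g/∂y = -4*x*y + 6
At (2, -2): 22.

22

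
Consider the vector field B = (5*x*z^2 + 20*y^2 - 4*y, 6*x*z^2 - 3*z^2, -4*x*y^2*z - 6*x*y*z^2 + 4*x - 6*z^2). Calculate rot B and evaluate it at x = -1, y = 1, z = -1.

(∇×B)₁ = ∂B₃/∂y − ∂B₂/∂z = -8*x*y*z - 6*x*z^2 - 12*x*z + 6*z
(∇×B)₂ = ∂B₁/∂z − ∂B₃/∂x = 10*x*z + 4*y^2*z + 6*y*z^2 - 4
(∇×B)₃ = ∂B₂/∂x − ∂B₁/∂y = -40*y + 6*z^2 + 4
∇×B = (-8*x*y*z - 6*x*z^2 - 12*x*z + 6*z, 10*x*z + 4*y^2*z + 6*y*z^2 - 4, -40*y + 6*z^2 + 4)
At (-1, 1, -1): (-20, 8, -30).

(-20, 8, -30)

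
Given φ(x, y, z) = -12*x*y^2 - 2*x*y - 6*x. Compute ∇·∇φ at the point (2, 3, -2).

-48

∂²φ/∂x² = 0
∂²φ/∂y² = -24*x
∂²φ/∂z² = 0
∇²φ = -24*x
At (2, 3, -2): -48.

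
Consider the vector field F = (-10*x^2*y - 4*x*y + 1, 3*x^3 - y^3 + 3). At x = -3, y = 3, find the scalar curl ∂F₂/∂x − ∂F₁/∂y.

∂F₂/∂x = 9*x^2
∂F₁/∂y = -10*x^2 - 4*x
Scalar curl = 19*x^2 + 4*x
At (-3, 3): 159.

159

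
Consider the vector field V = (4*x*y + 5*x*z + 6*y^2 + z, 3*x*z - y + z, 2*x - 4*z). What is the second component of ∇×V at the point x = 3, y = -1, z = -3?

(∇×V)_2 = ∂V₁/∂z − ∂V₃/∂x
= 5*x + 1 − (2)
= 5*x - 1
At (3, -1, -3): 14.

14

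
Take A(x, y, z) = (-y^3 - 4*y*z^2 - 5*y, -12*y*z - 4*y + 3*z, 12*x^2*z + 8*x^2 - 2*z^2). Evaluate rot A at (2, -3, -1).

(-39, -8, 36)

(∇×A)₁ = ∂A₃/∂y − ∂A₂/∂z = 12*y - 3
(∇×A)₂ = ∂A₁/∂z − ∂A₃/∂x = -24*x*z - 16*x - 8*y*z
(∇×A)₃ = ∂A₂/∂x − ∂A₁/∂y = 3*y^2 + 4*z^2 + 5
∇×A = (12*y - 3, -24*x*z - 16*x - 8*y*z, 3*y^2 + 4*z^2 + 5)
At (2, -3, -1): (-39, -8, 36).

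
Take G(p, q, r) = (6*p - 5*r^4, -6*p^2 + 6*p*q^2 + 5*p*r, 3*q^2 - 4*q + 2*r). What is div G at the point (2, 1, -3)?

∂G₁/∂p = 6
∂G₂/∂q = 12*p*q
∂G₃/∂r = 2
∇·G = 12*p*q + 8
At (2, 1, -3): 32.

32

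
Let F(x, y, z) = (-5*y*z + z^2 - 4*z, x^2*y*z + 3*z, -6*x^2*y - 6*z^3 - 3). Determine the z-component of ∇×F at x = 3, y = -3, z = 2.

(∇×F)_3 = ∂F₂/∂x − ∂F₁/∂y
= 2*x*y*z − (-5*z)
= 2*x*y*z + 5*z
At (3, -3, 2): -26.

-26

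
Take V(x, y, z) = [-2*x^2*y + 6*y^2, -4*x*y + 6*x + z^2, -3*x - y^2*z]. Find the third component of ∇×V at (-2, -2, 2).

46

(∇×V)_3 = ∂V₂/∂x − ∂V₁/∂y
= -4*y + 6 − (-2*x^2 + 12*y)
= 2*x^2 - 16*y + 6
At (-2, -2, 2): 46.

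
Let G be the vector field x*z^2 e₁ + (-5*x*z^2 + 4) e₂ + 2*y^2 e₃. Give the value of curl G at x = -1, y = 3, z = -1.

(22, 2, -5)

(∇×G)₁ = ∂G₃/∂y − ∂G₂/∂z = 10*x*z + 4*y
(∇×G)₂ = ∂G₁/∂z − ∂G₃/∂x = 2*x*z
(∇×G)₃ = ∂G₂/∂x − ∂G₁/∂y = -5*z^2
∇×G = (10*x*z + 4*y, 2*x*z, -5*z^2)
At (-1, 3, -1): (22, 2, -5).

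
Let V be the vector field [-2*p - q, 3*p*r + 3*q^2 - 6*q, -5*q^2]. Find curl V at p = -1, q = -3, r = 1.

(∇×V)₁ = ∂V₃/∂q − ∂V₂/∂r = -3*p - 10*q
(∇×V)₂ = ∂V₁/∂r − ∂V₃/∂p = 0
(∇×V)₃ = ∂V₂/∂p − ∂V₁/∂q = 3*r + 1
∇×V = (-3*p - 10*q, 0, 3*r + 1)
At (-1, -3, 1): (33, 0, 4).

(33, 0, 4)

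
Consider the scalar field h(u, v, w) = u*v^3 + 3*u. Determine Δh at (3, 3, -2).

54

∂²h/∂u² = 0
∂²h/∂v² = 6*u*v
∂²h/∂w² = 0
∇²h = 6*u*v
At (3, 3, -2): 54.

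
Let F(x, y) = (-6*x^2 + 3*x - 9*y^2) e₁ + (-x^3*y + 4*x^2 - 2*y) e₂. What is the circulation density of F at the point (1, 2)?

∂F₂/∂x = -3*x^2*y + 8*x
∂F₁/∂y = -18*y
Scalar curl = -3*x^2*y + 8*x + 18*y
At (1, 2): 38.

38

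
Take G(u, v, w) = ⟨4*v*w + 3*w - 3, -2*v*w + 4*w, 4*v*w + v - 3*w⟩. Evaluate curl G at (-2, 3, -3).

(-9, 15, 12)

(∇×G)₁ = ∂G₃/∂v − ∂G₂/∂w = 2*v + 4*w - 3
(∇×G)₂ = ∂G₁/∂w − ∂G₃/∂u = 4*v + 3
(∇×G)₃ = ∂G₂/∂u − ∂G₁/∂v = -4*w
∇×G = (2*v + 4*w - 3, 4*v + 3, -4*w)
At (-2, 3, -3): (-9, 15, 12).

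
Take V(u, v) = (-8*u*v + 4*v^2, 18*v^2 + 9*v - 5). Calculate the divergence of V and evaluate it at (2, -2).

-47

∂V₁/∂u = -8*v
∂V₂/∂v = 36*v + 9
∇·V = 28*v + 9
At (2, -2): -47.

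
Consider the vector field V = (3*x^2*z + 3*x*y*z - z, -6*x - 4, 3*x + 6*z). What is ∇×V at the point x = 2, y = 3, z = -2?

(∇×V)₁ = ∂V₃/∂y − ∂V₂/∂z = 0
(∇×V)₂ = ∂V₁/∂z − ∂V₃/∂x = 3*x^2 + 3*x*y - 4
(∇×V)₃ = ∂V₂/∂x − ∂V₁/∂y = -3*x*z - 6
∇×V = (0, 3*x^2 + 3*x*y - 4, -3*x*z - 6)
At (2, 3, -2): (0, 26, 6).

(0, 26, 6)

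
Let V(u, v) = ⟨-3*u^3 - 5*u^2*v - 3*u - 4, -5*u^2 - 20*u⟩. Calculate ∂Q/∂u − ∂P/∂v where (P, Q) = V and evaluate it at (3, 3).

-5

∂V₂/∂u = -10*u - 20
∂V₁/∂v = -5*u^2
Scalar curl = 5*u^2 - 10*u - 20
At (3, 3): -5.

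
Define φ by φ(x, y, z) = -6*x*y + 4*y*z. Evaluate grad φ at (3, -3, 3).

∂φ/∂x = -6*y
∂φ/∂y = -6*x + 4*z
∂φ/∂z = 4*y
∇φ = (-6*y, -6*x + 4*z, 4*y)
At (3, -3, 3): (18, -6, -12).

(18, -6, -12)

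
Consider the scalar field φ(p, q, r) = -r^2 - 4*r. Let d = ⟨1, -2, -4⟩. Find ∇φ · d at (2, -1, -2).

0

∂φ/∂p = 0
∂φ/∂q = 0
∂φ/∂r = -2*r - 4
∇φ at (2, -1, -2) = (0, 0, 0)
∇φ · d = (0)(1) + (0)(-2) + (0)(-4) = 0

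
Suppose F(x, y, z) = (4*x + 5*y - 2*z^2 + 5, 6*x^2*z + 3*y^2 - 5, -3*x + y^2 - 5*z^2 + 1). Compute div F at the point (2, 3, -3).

52

∂F₁/∂x = 4
∂F₂/∂y = 6*y
∂F₃/∂z = -10*z
∇·F = 6*y - 10*z + 4
At (2, 3, -3): 52.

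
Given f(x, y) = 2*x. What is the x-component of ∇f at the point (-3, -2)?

2

(∇f)_1 = ∂f/∂x = 2
At (-3, -2): 2.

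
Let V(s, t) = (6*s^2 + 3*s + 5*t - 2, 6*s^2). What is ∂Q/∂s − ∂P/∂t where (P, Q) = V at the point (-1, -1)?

∂V₂/∂s = 12*s
∂V₁/∂t = 5
Scalar curl = 12*s - 5
At (-1, -1): -17.

-17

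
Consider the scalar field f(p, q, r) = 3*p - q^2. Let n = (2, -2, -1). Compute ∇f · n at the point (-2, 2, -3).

14

∂f/∂p = 3
∂f/∂q = -2*q
∂f/∂r = 0
∇f at (-2, 2, -3) = (3, -4, 0)
∇f · n = (3)(2) + (-4)(-2) + (0)(-1) = 14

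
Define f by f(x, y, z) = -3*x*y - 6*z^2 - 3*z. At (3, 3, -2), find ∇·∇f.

∂²f/∂x² = 0
∂²f/∂y² = 0
∂²f/∂z² = -12
∇²f = -12
At (3, 3, -2): -12.

-12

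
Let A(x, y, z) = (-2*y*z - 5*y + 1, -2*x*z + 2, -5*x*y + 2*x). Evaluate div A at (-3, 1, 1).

∂A₁/∂x = 0
∂A₂/∂y = 0
∂A₃/∂z = 0
∇·A = 0
At (-3, 1, 1): 0.

0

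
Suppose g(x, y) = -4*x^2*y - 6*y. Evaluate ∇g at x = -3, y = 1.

(24, -42)

∂g/∂x = -8*x*y
∂g/∂y = -4*x^2 - 6
∇g = (-8*x*y, -4*x^2 - 6)
At (-3, 1): (24, -42).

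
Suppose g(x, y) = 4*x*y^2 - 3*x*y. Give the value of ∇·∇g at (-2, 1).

∂²g/∂x² = 0
∂²g/∂y² = 8*x
∇²g = 8*x
At (-2, 1): -16.

-16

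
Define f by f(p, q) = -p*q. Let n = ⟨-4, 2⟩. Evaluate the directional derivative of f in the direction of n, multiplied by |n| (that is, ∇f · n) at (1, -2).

-10

∂f/∂p = -q
∂f/∂q = -p
∇f at (1, -2) = (2, -1)
∇f · n = (2)(-4) + (-1)(2) = -10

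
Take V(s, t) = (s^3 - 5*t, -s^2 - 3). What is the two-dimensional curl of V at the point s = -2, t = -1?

∂V₂/∂s = -2*s
∂V₁/∂t = -5
Scalar curl = -2*s + 5
At (-2, -1): 9.

9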